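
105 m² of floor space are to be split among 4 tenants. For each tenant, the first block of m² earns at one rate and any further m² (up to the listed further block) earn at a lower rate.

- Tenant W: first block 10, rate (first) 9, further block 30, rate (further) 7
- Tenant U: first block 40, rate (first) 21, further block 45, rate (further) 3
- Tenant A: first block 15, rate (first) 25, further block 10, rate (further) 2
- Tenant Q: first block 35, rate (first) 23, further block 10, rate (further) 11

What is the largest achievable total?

2175

Rank every tier by rate: Tenant A/first 25 > Tenant Q/first 23 > Tenant U/first 21 > Tenant Q/second 11 > Tenant W/first 9 > Tenant W/second 7 > Tenant U/second 3 > Tenant A/second 2.
Tenant A first at 25: fill all 15 — 90 left.
Tenant Q/first (23): +35 — 55 left.
Tenant U first at 21: fill all 40 — 15 left.
Tenant Q/second (11): +10 — 5 left.
Tenant W/first: +5 of 10 at 9; pool empty.
Total = 25×15 + 23×35 + 21×40 + 11×10 + 9×5 = 2175.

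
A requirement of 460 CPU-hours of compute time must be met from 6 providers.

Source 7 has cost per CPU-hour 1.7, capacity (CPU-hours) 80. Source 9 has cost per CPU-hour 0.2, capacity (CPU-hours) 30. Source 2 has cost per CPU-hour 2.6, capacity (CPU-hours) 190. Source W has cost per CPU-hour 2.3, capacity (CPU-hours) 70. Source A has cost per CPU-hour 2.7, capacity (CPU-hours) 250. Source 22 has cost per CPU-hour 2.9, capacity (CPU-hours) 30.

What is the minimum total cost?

Use providers in increasing cost order.
Source 9 (0.2): use full 30 — 430 CPU-hours to go.
Source 7 (1.7): use full 80 — 350 CPU-hours to go.
Take 70 from Source W at 2.3 — need 280 more.
Source 2 at 2.6: take all 190 CPU-hours — 90 still needed.
Source A (2.7): take the remaining 90 — done.
Source 22: unused.
Cost = 30×0.2 + 80×1.7 + 70×2.3 + 190×2.6 + 90×2.7 = 1040.

1040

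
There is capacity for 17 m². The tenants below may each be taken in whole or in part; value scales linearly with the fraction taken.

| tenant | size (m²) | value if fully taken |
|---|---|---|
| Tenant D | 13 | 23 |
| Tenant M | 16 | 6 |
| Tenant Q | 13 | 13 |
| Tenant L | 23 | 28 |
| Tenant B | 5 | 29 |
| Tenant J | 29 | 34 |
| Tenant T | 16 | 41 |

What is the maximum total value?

59.75

Rank by value-to-size ratio: Tenant B 29/5≈5.8, Tenant T 41/16≈2.56, Tenant D 23/13≈1.77, Tenant L 28/23≈1.22, Tenant J 34/29≈1.17, Tenant Q 13/13≈1, Tenant M 6/16≈0.375.
All 5 m² of Tenant B fit (value 29) ; 12 remain.
12 m² left: a 12/16 share of Tenant T gives 41×12/16 = 30.75.
Total value = 59.75.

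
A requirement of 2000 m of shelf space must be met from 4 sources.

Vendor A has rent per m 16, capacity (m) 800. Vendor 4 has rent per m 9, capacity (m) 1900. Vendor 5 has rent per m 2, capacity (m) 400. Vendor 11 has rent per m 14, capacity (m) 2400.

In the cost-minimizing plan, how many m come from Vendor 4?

Use sources in increasing cost order.
Vendor 5 (2): use full 400 → 1600 m to go.
Vendor 4 (9): take the remaining 1600 → done.
Vendor 11, Vendor A: unused.

1600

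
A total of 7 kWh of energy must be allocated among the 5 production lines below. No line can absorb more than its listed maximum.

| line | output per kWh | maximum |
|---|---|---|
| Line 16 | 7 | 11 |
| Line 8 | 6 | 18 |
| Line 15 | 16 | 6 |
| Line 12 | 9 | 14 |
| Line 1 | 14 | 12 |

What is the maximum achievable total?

Rank by output per kWh: Line 15 16 > Line 1 14 > Line 12 9 > Line 16 7 > Line 8 6.
Line 15: +6 to 6 (cap) → 1 left.
Line 1: +1 (room for 12) → 1. Pool exhausted.
Total = 16×6 + 14×1 = 110.

110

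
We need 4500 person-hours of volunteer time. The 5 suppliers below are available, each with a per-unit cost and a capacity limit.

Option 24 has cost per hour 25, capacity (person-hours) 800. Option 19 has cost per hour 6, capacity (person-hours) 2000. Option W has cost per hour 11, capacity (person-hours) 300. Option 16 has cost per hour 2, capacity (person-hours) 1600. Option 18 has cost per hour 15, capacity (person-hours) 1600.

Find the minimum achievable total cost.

27500

Fill from the cheapest supplier first.
Option 16 (2): use full 1600 — 2900 person-hours to go.
Option 19 (6): use full 2000 — 900 person-hours to go.
Option W at 11: take all 300 person-hours — 600 still needed.
Option 18 (15): take the remaining 600 — done.
Option 24: unused.
Cost = 1600×2 + 2000×6 + 300×11 + 600×15 = 27500.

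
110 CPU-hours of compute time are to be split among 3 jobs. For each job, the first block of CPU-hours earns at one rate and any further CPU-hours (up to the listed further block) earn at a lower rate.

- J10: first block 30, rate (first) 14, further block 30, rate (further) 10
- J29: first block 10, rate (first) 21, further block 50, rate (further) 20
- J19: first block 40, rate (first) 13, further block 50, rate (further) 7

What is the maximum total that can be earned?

Rank every tier by rate: J29/first 21 > J29/second 20 > J10/first 14 > J19/first 13 > J10/second 10 > J19/second 7.
J29 first at 21: fill all 10 — 100 left.
J29/second (20): +50 — 50 left.
Fill J10 first block (30 at 14) — 20 left.
J19/first: +20 of 40 at 13; pool empty.
Total = 21×10 + 20×50 + 14×30 + 13×20 = 1890.

1890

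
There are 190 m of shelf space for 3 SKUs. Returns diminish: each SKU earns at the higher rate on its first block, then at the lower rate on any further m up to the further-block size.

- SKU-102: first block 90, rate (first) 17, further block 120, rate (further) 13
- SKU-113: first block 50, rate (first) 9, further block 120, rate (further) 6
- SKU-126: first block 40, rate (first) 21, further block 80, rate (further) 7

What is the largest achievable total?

Rank every tier by rate: SKU-126/tier1 21 > SKU-102/tier1 17 > SKU-102/tier2 13 > SKU-113/tier1 9 > SKU-126/tier2 7 > SKU-113/tier2 6.
Fill SKU-126 tier1 block (40 at 21) → 150 left.
SKU-102 tier1 at 17: fill all 90 → 60 left.
SKU-102 tier2 at 13: only 60 left, fill 60.
Total = 21×40 + 17×90 + 13×60 = 3150.

3150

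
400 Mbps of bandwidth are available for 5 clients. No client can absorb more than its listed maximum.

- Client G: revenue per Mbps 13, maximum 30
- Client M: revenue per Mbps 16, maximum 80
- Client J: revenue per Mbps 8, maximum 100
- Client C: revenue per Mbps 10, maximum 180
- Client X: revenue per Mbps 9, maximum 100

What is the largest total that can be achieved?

4450

Rank by revenue per Mbps: Client M 16 > Client G 13 > Client C 10 > Client X 9 > Client J 8.
Client M: +80 to 80 (cap) ; 320 left.
Give Client G 30 to hit its cap of 30 ; 290 left.
Client C takes 180 to reach its cap of 180 ; 110 left.
Client X: +100 to 100 (cap) ; 10 left.
Client J: +10 (room for 100) → 10. Pool exhausted.
Total = 13×30 + 16×80 + 8×10 + 10×180 + 9×100 = 4450.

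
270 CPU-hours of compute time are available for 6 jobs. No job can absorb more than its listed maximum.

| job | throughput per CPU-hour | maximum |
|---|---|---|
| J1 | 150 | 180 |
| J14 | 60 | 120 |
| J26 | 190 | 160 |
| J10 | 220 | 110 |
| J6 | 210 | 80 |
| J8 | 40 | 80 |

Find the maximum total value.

56200

Order the jobs by throughput per CPU-hour: J10 220 > J6 210 > J26 190 > J1 150 > J14 60 > J8 40.
Give J10 110 to hit its cap of 110 — 160 left.
J6: +80 to 80 (cap) — 80 left.
J26: +80 (room for 160) → 80. Pool exhausted.
Total = 190×80 + 220×110 + 210×80 = 56200.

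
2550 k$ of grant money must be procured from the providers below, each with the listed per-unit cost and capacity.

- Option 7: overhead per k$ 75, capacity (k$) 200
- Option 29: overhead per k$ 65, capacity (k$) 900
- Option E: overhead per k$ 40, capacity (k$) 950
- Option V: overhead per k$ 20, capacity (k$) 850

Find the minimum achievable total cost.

Cheapest first:
Take 850 from Option V at 20 — need 1700 more.
Option E (40): use full 950 — 750 k$ to go.
Take 750 from Option 29 at 65 to finish.
Option 7: unused.
Cost = 850×20 + 950×40 + 750×65 = 103750.

103750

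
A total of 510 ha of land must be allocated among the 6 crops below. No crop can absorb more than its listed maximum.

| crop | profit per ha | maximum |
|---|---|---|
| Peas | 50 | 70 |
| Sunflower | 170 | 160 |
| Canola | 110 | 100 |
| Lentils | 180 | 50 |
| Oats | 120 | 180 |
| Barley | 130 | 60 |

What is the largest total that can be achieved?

72200

Order the crops by profit per ha: Lentils 180 > Sunflower 170 > Barley 130 > Oats 120 > Canola 110 > Peas 50.
Lentils takes 50 to reach its cap of 50 — 460 left.
Give Sunflower 160 to hit its cap of 160 — 300 left.
Barley takes 60 to reach its cap of 60 — 240 left.
Give Oats 180 to hit its cap of 180 — 60 left.
Canola has room for 100 but only 60 remain, so it gets 60.
Total = 170×160 + 110×60 + 180×50 + 120×180 + 130×60 = 72200.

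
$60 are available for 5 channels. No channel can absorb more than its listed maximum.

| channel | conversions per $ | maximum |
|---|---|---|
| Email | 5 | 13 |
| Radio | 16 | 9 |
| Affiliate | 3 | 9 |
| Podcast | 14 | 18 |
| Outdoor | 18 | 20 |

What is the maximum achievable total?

Order the channels by conversions per $: Outdoor 18 > Radio 16 > Podcast 14 > Email 5 > Affiliate 3.
Give Outdoor 20 to hit its cap of 20 ; 40 left.
Radio takes 9 to reach its cap of 9 ; 31 left.
Give Podcast 18 to hit its cap of 18 ; 13 left.
Email: +13 to 13 (cap) ; 0 left.
Total = 5×13 + 16×9 + 14×18 + 18×20 = 821.

821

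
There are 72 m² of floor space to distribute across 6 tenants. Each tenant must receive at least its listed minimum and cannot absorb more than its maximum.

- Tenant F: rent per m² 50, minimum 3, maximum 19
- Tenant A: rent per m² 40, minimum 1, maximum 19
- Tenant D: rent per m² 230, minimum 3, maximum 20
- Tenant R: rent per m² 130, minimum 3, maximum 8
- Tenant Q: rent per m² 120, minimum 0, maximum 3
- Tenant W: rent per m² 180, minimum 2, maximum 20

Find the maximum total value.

Meeting every minimum uses 3+1+3+3+0+2 = 12 m², leaving 60.
Order the tenants by rent per m²: Tenant D 230 > Tenant W 180 > Tenant R 130 > Tenant Q 120 > Tenant F 50 > Tenant A 40.
Tenant D: +17 to 20 (cap) ; 43 left.
Tenant W takes 18 more to reach its cap of 20 ; 25 left.
Tenant R: +5 to 8 (cap) ; 20 left.
Tenant Q: +3 to 3 (cap) ; 17 left.
Tenant F: +16 to 19 (cap) ; 1 left.
Tenant A has room for 18 more but only 1 remain, so it gets 2.
Total = 50×19 + 40×2 + 230×20 + 130×8 + 120×3 + 180×20 = 10630.

10630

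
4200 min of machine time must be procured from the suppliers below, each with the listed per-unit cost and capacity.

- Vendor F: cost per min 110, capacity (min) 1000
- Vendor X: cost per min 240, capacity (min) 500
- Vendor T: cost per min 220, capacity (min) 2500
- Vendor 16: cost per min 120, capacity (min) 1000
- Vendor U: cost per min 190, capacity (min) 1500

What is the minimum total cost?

669000

Fill from the cheapest supplier first.
Vendor F at 110: take all 1000 min — 3200 still needed.
Vendor 16 (120): use full 1000 — 2200 min to go.
Take 1500 from Vendor U at 190 — need 700 more.
Take 700 from Vendor T at 220 to finish.
Vendor X: unused.
Cost = 1000×110 + 1000×120 + 1500×190 + 700×220 = 669000.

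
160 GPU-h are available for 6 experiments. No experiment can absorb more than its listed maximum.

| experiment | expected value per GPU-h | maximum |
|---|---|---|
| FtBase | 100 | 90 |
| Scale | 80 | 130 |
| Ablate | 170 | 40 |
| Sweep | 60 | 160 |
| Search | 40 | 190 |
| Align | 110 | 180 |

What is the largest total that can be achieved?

20000

Rank by expected value per GPU-h: Ablate 170 > Align 110 > FtBase 100 > Scale 80 > Sweep 60 > Search 40.
Give Ablate 40 to hit its cap of 40 ; 120 left.
Only 120 left; Align takes them to reach 120.
Total = 170×40 + 110×120 = 20000.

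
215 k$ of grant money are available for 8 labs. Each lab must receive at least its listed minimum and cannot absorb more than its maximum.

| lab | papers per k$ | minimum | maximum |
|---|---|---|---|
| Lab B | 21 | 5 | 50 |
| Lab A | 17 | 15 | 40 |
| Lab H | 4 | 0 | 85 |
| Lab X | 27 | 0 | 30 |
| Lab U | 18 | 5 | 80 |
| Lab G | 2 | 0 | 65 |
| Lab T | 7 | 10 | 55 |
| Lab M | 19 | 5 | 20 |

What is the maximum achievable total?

4175

Meeting every minimum uses 5+15+0+0+5+0+10+5 = 40 k$, leaving 175.
Highest papers per k$ first: Lab X 27 > Lab B 21 > Lab M 19 > Lab U 18 > Lab A 17 > Lab T 7 > Lab H 4 > Lab G 2.
Lab X takes 30 more to reach its cap of 30 ; 145 left.
Lab B takes 45 more to reach its cap of 50 ; 100 left.
Lab M: +15 to 20 (cap) ; 85 left.
Lab U: +75 to 80 (cap) ; 10 left.
Lab A: +10 (room for 25) → 25. Pool exhausted.
Total = 21×50 + 17×25 + 27×30 + 18×80 + 7×10 + 19×20 = 4175.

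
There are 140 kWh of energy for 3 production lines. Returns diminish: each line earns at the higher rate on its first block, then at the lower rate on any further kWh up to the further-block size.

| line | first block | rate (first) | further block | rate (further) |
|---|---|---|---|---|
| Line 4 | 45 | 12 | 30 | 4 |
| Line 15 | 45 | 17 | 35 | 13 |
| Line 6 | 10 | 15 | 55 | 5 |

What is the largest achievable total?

Rank every tier by rate: Line 15/T1 17 > Line 6/T1 15 > Line 15/T2 13 > Line 4/T1 12 > Line 6/T2 5 > Line 4/T2 4.
Fill Line 15 T1 block (45 at 17) ; 95 left.
Fill Line 6 T1 block (10 at 15) ; 85 left.
Fill Line 15 T2 block (35 at 13) ; 50 left.
Fill Line 4 T1 block (45 at 12) ; 5 left.
Line 6 T2 at 5: only 5 left, fill 5.
Total = 17×45 + 15×10 + 13×35 + 12×45 + 5×5 = 1935.

1935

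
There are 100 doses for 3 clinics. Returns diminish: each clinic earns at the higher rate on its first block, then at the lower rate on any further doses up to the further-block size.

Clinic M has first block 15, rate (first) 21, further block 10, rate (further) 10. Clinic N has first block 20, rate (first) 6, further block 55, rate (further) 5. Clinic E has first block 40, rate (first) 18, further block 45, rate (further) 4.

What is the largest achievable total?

Treat each block as its own option and order by rate: Clinic M/tier1 21 > Clinic E/tier1 18 > Clinic M/tier2 10 > Clinic N/tier1 6 > Clinic N/tier2 5 > Clinic E/tier2 4.
Clinic M/tier1 (21): +15 ; 85 left.
Clinic E tier1 at 18: fill all 40 ; 45 left.
Clinic M tier2 at 10: fill all 10 ; 35 left.
Clinic N/tier1 (6): +20 ; 15 left.
Clinic N/tier2: +15 of 55 at 5; pool empty.
Total = 21×15 + 18×40 + 10×10 + 6×20 + 5×15 = 1330.

1330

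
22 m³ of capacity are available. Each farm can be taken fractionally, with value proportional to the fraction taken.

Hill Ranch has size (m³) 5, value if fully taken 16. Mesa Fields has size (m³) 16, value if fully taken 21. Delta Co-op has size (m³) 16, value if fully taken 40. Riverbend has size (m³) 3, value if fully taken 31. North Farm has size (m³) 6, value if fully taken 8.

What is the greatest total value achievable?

82

Best value per unit of size first: Riverbend 31/3≈10.3, Hill Ranch 16/5≈3.2, Delta Co-op 40/16≈2.5, North Farm 8/6≈1.33, Mesa Fields 21/16≈1.31.
Take all of Riverbend (3 m³, value 31) → 19 m³ left.
All 5 m³ of Hill Ranch fit (value 16) → 14 remain.
14 m³ left: a 14/16 share of Delta Co-op gives 40×14/16 = 35.
Total value = 82.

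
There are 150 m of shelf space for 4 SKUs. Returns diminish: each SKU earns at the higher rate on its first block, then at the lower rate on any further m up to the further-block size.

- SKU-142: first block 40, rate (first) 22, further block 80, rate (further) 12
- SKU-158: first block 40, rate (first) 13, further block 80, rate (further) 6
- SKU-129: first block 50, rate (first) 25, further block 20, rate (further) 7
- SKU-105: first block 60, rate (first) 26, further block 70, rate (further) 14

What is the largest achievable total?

3690

Order all 8 blocks by rate: SKU-105/first 26 > SKU-129/first 25 > SKU-142/first 22 > SKU-105/second 14 > SKU-158/first 13 > SKU-142/second 12 > SKU-129/second 7 > SKU-158/second 6.
SKU-105 first at 26: fill all 60 → 90 left.
Fill SKU-129 first block (50 at 25) → 40 left.
SKU-142 first at 22: fill all 40 → 0 left.
Total = 26×60 + 25×50 + 22×40 = 3690.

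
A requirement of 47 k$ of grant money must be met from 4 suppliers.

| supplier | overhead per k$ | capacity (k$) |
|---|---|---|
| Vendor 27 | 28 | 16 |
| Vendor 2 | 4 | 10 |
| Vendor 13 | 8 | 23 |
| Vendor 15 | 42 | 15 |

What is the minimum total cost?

616

Use suppliers in increasing cost order.
Vendor 2 at 4: take all 10 k$ — 37 still needed.
Take 23 from Vendor 13 at 8 — need 14 more.
Take 14 from Vendor 27 at 28 to finish.
Vendor 15: unused.
Cost = 10×4 + 23×8 + 14×28 = 616.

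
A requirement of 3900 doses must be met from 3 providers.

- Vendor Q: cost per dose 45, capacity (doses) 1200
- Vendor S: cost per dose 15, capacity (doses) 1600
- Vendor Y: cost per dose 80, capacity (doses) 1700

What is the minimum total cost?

Fill from the cheapest provider first.
Take 1600 from Vendor S at 15 ; need 2300 more.
Vendor Q at 45: take all 1200 doses ; 1100 still needed.
Vendor Y at 80: take 1100 of its 1700 ; requirement met.
Cost = 1600×15 + 1200×45 + 1100×80 = 166000.

166000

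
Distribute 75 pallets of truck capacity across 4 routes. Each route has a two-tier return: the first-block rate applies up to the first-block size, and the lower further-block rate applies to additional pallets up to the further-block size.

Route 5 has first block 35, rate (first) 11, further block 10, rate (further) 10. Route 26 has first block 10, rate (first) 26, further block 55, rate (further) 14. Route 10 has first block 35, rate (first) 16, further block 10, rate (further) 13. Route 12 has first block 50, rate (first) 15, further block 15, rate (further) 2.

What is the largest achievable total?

Treat each block as its own option and order by rate: Route 26/first 26 > Route 10/first 16 > Route 12/first 15 > Route 26/second 14 > Route 10/second 13 > Route 5/first 11 > Route 5/second 10 > Route 12/second 2.
Fill Route 26 first block (10 at 26) — 65 left.
Fill Route 10 first block (35 at 16) — 30 left.
Route 12 first at 15: only 30 left, fill 30.
Total = 26×10 + 16×35 + 15×30 = 1270.

1270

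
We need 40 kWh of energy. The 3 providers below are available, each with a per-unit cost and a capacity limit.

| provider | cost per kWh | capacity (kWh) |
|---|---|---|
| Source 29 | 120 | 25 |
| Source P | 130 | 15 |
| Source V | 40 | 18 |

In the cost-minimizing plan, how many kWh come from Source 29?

22

Fill from the cheapest provider first.
Source V (40): use full 18 ; 22 kWh to go.
Take 22 from Source 29 at 120 to finish.
Source P: unused.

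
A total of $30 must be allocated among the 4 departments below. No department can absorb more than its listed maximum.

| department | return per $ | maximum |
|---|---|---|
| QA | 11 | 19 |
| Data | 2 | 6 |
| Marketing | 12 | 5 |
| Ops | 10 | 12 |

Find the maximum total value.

Rank by return per $: Marketing 12 > QA 11 > Ops 10 > Data 2.
Give Marketing 5 to hit its cap of 5 — 25 left.
QA takes 19 to reach its cap of 19 — 6 left.
Ops has room for 12 but only 6 remain, so it gets 6.
Total = 11×19 + 12×5 + 10×6 = 329.

329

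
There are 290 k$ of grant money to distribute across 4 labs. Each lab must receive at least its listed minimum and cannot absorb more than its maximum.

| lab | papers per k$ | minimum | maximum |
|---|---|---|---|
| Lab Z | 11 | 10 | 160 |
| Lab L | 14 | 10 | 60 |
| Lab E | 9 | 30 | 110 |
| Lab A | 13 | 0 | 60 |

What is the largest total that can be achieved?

3430

Meeting every minimum uses 10+10+30+0 = 50 k$, leaving 240.
Order the labs by papers per k$: Lab L 14 > Lab A 13 > Lab Z 11 > Lab E 9.
Lab L: +50 to 60 (cap) ; 190 left.
Give Lab A 60 more to hit its cap of 60 ; 130 left.
Lab Z has room for 150 more but only 130 remain, so it gets 140.
Total = 11×140 + 14×60 + 9×30 + 13×60 = 3430.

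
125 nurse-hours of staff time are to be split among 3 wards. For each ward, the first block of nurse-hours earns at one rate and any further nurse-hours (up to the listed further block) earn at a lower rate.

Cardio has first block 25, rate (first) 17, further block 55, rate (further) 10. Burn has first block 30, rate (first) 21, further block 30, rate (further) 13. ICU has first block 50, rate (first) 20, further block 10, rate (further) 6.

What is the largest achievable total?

Rank every tier by rate: Burn/T1 21 > ICU/T1 20 > Cardio/T1 17 > Burn/T2 13 > Cardio/T2 10 > ICU/T2 6.
Fill Burn T1 block (30 at 21) — 95 left.
Fill ICU T1 block (50 at 20) — 45 left.
Cardio T1 at 17: fill all 25 — 20 left.
Burn T2 at 13: only 20 left, fill 20.
Total = 21×30 + 20×50 + 17×25 + 13×20 = 2315.

2315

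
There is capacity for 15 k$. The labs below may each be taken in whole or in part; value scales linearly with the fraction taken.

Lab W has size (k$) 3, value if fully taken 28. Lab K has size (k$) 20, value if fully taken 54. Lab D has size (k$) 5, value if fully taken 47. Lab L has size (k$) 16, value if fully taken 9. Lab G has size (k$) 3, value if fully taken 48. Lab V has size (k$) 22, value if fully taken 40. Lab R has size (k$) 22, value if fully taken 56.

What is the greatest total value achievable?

Rank by value-to-size ratio: Lab G 48/3≈16, Lab D 47/5≈9.4, Lab W 28/3≈9.33, Lab K 54/20≈2.7, Lab R 56/22≈2.55, Lab V 40/22≈1.82, Lab L 9/16≈0.562.
Lab G: take in full, 3 k$ for value 48 ; 12 left.
All 5 k$ of Lab D fit (value 47) ; 7 remain.
Take all of Lab W (3 k$, value 28) ; 4 k$ left.
Only 4 k$ remain; take 4/20 of Lab K for value 54×4/20 = 10.8.
Total value = 133.8.

133.8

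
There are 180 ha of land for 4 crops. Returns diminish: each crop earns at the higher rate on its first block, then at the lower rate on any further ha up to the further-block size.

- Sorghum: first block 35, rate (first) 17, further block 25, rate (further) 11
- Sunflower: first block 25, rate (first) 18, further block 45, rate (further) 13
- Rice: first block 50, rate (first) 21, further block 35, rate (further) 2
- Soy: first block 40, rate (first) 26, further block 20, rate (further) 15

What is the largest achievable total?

Order all 8 blocks by rate: Soy/T1 26 > Rice/T1 21 > Sunflower/T1 18 > Sorghum/T1 17 > Soy/T2 15 > Sunflower/T2 13 > Sorghum/T2 11 > Rice/T2 2.
Soy T1 at 26: fill all 40 → 140 left.
Rice/T1 (21): +50 → 90 left.
Sunflower T1 at 18: fill all 25 → 65 left.
Sorghum T1 at 17: fill all 35 → 30 left.
Fill Soy T2 block (20 at 15) → 10 left.
Sunflower/T2: +10 of 45 at 13; pool empty.
Total = 26×40 + 21×50 + 18×25 + 17×35 + 15×20 + 13×10 = 3565.

3565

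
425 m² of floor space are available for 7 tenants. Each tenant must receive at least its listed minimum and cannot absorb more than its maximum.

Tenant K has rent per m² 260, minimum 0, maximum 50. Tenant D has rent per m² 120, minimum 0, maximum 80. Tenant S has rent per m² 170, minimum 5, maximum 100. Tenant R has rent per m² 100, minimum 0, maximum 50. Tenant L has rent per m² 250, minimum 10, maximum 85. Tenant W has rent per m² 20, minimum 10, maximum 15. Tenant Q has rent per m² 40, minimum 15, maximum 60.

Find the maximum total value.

68050

Meeting every minimum uses 0+0+5+0+10+10+15 = 40 m², leaving 385.
Highest rent per m² first: Tenant K 260 > Tenant L 250 > Tenant S 170 > Tenant D 120 > Tenant R 100 > Tenant Q 40 > Tenant W 20.
Give Tenant K 50 more to hit its cap of 50 → 335 left.
Tenant L takes 75 more to reach its cap of 85 → 260 left.
Give Tenant S 95 more to hit its cap of 100 → 165 left.
Give Tenant D 80 more to hit its cap of 80 → 85 left.
Tenant R: +50 to 50 (cap) → 35 left.
Only 35 left; Tenant Q takes them to reach 50.
Total = 260×50 + 120×80 + 170×100 + 100×50 + 250×85 + 20×10 + 40×50 = 68050.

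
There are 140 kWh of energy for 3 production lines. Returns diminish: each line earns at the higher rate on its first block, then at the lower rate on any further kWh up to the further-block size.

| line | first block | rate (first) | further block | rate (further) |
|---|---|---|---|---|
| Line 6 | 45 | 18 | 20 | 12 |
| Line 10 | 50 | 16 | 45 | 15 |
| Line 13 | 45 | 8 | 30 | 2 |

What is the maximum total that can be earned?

Treat each block as its own option and order by rate: Line 6/T1 18 > Line 10/T1 16 > Line 10/T2 15 > Line 6/T2 12 > Line 13/T1 8 > Line 13/T2 2.
Line 6 T1 at 18: fill all 45 → 95 left.
Line 10 T1 at 16: fill all 50 → 45 left.
Line 10/T2 (15): +45 → 0 left.
Total = 18×45 + 16×50 + 15×45 = 2285.

2285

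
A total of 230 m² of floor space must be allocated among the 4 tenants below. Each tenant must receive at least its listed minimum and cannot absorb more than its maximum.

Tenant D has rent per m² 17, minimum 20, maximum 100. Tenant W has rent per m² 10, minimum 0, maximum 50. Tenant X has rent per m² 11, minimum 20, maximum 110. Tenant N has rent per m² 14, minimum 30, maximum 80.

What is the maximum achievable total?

3370

Meeting every minimum uses 20+0+20+30 = 70 m², leaving 160.
Rank by rent per m²: Tenant D 17 > Tenant N 14 > Tenant X 11 > Tenant W 10.
Give Tenant D 80 more to hit its cap of 100 — 80 left.
Tenant N takes 50 more to reach its cap of 80 — 30 left.
Tenant X has room for 90 more but only 30 remain, so it gets 50.
Total = 17×100 + 11×50 + 14×80 = 3370.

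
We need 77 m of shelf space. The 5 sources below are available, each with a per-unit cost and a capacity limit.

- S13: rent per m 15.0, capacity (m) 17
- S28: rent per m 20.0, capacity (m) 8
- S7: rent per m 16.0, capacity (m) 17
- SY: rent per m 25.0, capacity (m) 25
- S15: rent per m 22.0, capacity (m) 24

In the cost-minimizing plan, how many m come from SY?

Fill from the cheapest source first.
S13 (15.0): use full 17 ; 60 m to go.
S7 at 16.0: take all 17 m ; 43 still needed.
S28 (20.0): use full 8 ; 35 m to go.
S15 (22.0): use full 24 ; 11 m to go.
Take 11 from SY at 25.0 to finish.

11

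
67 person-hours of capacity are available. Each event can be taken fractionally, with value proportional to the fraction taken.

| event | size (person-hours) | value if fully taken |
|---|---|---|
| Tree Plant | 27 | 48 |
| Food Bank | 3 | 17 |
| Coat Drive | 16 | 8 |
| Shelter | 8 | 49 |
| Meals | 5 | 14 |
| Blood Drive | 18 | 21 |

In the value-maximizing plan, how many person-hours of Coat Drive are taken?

6

Sort by value density: Shelter 49/8≈6.12, Food Bank 17/3≈5.67, Meals 14/5≈2.8, Tree Plant 48/27≈1.78, Blood Drive 21/18≈1.17, Coat Drive 8/16≈0.5.
Shelter: take in full, 8 person-hours for value 49 → 59 left.
Food Bank: take in full, 3 person-hours for value 17 → 56 left.
All 5 person-hours of Meals fit (value 14) → 51 remain.
Take all of Tree Plant (27 person-hours, value 48) → 24 person-hours left.
Take all of Blood Drive (18 person-hours, value 21) → 6 person-hours left.
Fill the last 6 person-hours with part of Coat Drive: 6/16 of it earns 3.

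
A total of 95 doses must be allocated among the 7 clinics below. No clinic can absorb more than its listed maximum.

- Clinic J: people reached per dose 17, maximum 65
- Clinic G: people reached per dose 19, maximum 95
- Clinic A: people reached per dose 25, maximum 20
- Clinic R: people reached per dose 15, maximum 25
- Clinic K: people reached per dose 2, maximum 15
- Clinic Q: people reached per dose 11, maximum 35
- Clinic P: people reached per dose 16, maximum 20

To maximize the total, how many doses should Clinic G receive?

Highest people reached per dose first: Clinic A 25 > Clinic G 19 > Clinic J 17 > Clinic P 16 > Clinic R 15 > Clinic Q 11 > Clinic K 2.
Clinic A: +20 to 20 (cap) → 75 left.
Only 75 left; Clinic G takes them to reach 75.

75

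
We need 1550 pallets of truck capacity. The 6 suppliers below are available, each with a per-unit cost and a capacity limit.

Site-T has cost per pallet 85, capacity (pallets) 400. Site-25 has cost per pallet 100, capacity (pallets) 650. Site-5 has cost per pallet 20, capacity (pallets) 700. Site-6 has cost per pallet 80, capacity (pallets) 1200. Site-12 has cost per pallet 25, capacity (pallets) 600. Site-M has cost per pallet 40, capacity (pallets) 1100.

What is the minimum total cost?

Fill from the cheapest supplier first.
Site-5 (20): use full 700 → 850 pallets to go.
Site-12 at 25: take all 600 pallets → 250 still needed.
Site-M (40): take the remaining 250 → done.
Site-6, Site-T, Site-25: unused.
Cost = 700×20 + 600×25 + 250×40 = 39000.

39000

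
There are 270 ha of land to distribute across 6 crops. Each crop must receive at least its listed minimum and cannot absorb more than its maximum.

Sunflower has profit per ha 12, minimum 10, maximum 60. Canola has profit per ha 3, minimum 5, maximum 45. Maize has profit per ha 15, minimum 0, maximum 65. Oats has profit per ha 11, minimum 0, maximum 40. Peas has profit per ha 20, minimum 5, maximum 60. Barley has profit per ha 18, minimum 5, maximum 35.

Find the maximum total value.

3995

Meeting every minimum uses 10+5+0+0+5+5 = 25 ha, leaving 245.
Rank by profit per ha: Peas 20 > Barley 18 > Maize 15 > Sunflower 12 > Oats 11 > Canola 3.
Peas: +55 to 60 (cap) — 190 left.
Give Barley 30 more to hit its cap of 35 — 160 left.
Give Maize 65 more to hit its cap of 65 — 95 left.
Give Sunflower 50 more to hit its cap of 60 — 45 left.
Oats: +40 to 40 (cap) — 5 left.
Canola has room for 40 more but only 5 remain, so it gets 10.
Total = 12×60 + 3×10 + 15×65 + 11×40 + 20×60 + 18×35 = 3995.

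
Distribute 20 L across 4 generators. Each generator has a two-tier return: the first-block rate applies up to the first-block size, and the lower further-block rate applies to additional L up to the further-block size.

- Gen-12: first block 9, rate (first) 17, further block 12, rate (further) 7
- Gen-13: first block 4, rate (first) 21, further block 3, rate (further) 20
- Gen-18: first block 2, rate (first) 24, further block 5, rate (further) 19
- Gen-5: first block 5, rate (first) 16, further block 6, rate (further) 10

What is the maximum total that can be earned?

389

Treat each block as its own option and order by rate: Gen-18/tier1 24 > Gen-13/tier1 21 > Gen-13/tier2 20 > Gen-18/tier2 19 > Gen-12/tier1 17 > Gen-5/tier1 16 > Gen-5/tier2 10 > Gen-12/tier2 7.
Gen-18 tier1 at 24: fill all 2 ; 18 left.
Fill Gen-13 tier1 block (4 at 21) ; 14 left.
Gen-13 tier2 at 20: fill all 3 ; 11 left.
Gen-18 tier2 at 19: fill all 5 ; 6 left.
Gen-12 tier1 at 17: only 6 left, fill 6.
Total = 24×2 + 21×4 + 20×3 + 19×5 + 17×6 = 389.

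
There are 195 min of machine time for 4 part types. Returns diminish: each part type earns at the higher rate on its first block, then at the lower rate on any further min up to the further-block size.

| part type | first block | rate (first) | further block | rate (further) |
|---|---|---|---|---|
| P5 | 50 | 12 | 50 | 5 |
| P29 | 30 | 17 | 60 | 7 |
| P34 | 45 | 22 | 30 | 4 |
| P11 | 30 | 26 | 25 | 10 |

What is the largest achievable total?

3235

Rank every tier by rate: P11/first 26 > P34/first 22 > P29/first 17 > P5/first 12 > P11/second 10 > P29/second 7 > P5/second 5 > P34/second 4.
P11 first at 26: fill all 30 ; 165 left.
P34 first at 22: fill all 45 ; 120 left.
P29 first at 17: fill all 30 ; 90 left.
P5 first at 12: fill all 50 ; 40 left.
P11 second at 10: fill all 25 ; 15 left.
15 remain; put them into P29 second at 7.
Total = 26×30 + 22×45 + 17×30 + 12×50 + 10×25 + 7×15 = 3235.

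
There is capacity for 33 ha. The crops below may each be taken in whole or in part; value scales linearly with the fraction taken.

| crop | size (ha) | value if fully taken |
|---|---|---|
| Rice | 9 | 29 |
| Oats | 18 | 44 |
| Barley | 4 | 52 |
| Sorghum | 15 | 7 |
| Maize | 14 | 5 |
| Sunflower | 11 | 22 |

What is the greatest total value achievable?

Best value per unit of size first: Barley 52/4≈13, Rice 29/9≈3.22, Oats 44/18≈2.44, Sunflower 22/11≈2, Sorghum 7/15≈0.467, Maize 5/14≈0.357.
Barley: take in full, 4 ha for value 52 — 29 left.
Rice: take in full, 9 ha for value 29 — 20 left.
All 18 ha of Oats fit (value 44) — 2 remain.
Only 2 ha remain; take 2/11 of Sunflower for value 22×2/11 = 4.
Total value = 129.

129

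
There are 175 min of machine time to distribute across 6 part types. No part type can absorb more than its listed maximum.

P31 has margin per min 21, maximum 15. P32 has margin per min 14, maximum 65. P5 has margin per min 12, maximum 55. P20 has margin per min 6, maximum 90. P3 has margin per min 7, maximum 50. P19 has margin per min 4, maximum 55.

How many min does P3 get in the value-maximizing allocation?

40

Rank by margin per min: P31 21 > P32 14 > P5 12 > P3 7 > P20 6 > P19 4.
P31: +15 to 15 (cap) — 160 left.
P32: +65 to 65 (cap) — 95 left.
P5 takes 55 to reach its cap of 55 — 40 left.
P3: +40 (room for 50) → 40. Pool exhausted.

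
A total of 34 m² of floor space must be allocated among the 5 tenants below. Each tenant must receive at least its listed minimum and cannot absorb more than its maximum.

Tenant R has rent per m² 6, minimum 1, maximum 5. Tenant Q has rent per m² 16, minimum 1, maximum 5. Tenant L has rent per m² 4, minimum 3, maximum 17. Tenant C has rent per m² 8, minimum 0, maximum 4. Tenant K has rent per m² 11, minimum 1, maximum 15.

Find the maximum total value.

327

Meeting every minimum uses 1+1+3+0+1 = 6 m², leaving 28.
Rank by rent per m²: Tenant Q 16 > Tenant K 11 > Tenant C 8 > Tenant R 6 > Tenant L 4.
Tenant Q takes 4 more to reach its cap of 5 ; 24 left.
Tenant K: +14 to 15 (cap) ; 10 left.
Tenant C takes 4 more to reach its cap of 4 ; 6 left.
Tenant R takes 4 more to reach its cap of 5 ; 2 left.
Tenant L has room for 14 more but only 2 remain, so it gets 5.
Total = 6×5 + 16×5 + 4×5 + 8×4 + 11×15 = 327.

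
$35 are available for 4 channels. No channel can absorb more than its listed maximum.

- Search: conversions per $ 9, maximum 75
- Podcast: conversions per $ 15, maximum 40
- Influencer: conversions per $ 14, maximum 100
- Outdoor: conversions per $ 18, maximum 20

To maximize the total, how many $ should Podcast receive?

Rank by conversions per $: Outdoor 18 > Podcast 15 > Influencer 14 > Search 9.
Give Outdoor 20 to hit its cap of 20 → 15 left.
Only 15 left; Podcast takes them to reach 15.

15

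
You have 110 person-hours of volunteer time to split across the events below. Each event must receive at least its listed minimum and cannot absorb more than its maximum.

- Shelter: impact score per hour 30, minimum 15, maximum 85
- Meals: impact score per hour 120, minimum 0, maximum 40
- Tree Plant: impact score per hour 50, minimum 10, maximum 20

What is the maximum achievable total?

Meeting every minimum uses 15+0+10 = 25 person-hours, leaving 85.
Rank by impact score per hour: Meals 120 > Tree Plant 50 > Shelter 30.
Meals takes 40 more to reach its cap of 40 → 45 left.
Tree Plant takes 10 more to reach its cap of 20 → 35 left.
Shelter has room for 70 more but only 35 remain, so it gets 50.
Total = 30×50 + 120×40 + 50×20 = 7300.

7300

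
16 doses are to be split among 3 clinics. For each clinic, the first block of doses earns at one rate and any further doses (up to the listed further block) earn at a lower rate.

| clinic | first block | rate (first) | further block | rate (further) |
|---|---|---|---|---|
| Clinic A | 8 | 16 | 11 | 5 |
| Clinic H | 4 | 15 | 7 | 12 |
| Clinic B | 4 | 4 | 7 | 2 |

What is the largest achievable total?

Order all 6 blocks by rate: Clinic A/T1 16 > Clinic H/T1 15 > Clinic H/T2 12 > Clinic A/T2 5 > Clinic B/T1 4 > Clinic B/T2 2.
Fill Clinic A T1 block (8 at 16) — 8 left.
Fill Clinic H T1 block (4 at 15) — 4 left.
Clinic H T2 at 12: only 4 left, fill 4.
Total = 16×8 + 15×4 + 12×4 = 236.

236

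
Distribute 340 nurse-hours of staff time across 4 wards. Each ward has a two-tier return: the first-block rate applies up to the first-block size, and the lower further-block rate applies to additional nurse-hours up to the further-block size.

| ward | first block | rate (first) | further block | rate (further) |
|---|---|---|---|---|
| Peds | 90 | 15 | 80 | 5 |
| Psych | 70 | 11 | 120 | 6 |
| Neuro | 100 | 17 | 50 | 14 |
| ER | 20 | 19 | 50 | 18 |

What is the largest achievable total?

5360

Order all 8 blocks by rate: ER/tier1 19 > ER/tier2 18 > Neuro/tier1 17 > Peds/tier1 15 > Neuro/tier2 14 > Psych/tier1 11 > Psych/tier2 6 > Peds/tier2 5.
Fill ER tier1 block (20 at 19) — 320 left.
ER/tier2 (18): +50 — 270 left.
Neuro/tier1 (17): +100 — 170 left.
Peds/tier1 (15): +90 — 80 left.
Neuro/tier2 (14): +50 — 30 left.
Psych/tier1: +30 of 70 at 11; pool empty.
Total = 19×20 + 18×50 + 17×100 + 15×90 + 14×50 + 11×30 = 5360.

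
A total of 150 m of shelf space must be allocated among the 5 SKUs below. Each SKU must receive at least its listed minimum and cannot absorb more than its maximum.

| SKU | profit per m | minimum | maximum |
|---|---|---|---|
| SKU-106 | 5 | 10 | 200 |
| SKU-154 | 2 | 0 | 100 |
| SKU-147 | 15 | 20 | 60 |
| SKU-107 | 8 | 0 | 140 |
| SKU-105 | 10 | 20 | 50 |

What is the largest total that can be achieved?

1690

Meeting every minimum uses 10+0+20+0+20 = 50 m, leaving 100.
Rank by profit per m: SKU-147 15 > SKU-105 10 > SKU-107 8 > SKU-106 5 > SKU-154 2.
Give SKU-147 40 more to hit its cap of 60 — 60 left.
SKU-105 takes 30 more to reach its cap of 50 — 30 left.
SKU-107 has room for 140 more but only 30 remain, so it gets 30.
Total = 5×10 + 15×60 + 8×30 + 10×50 = 1690.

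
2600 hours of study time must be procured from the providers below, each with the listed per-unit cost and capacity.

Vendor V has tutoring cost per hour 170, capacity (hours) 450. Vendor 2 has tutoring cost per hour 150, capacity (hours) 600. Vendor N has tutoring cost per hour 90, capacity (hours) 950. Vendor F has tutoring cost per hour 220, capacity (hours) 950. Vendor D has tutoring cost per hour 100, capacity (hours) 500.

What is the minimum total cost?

Cheapest first:
Vendor N (90): use full 950 ; 1650 hours to go.
Vendor D (100): use full 500 ; 1150 hours to go.
Vendor 2 (150): use full 600 ; 550 hours to go.
Take 450 from Vendor V at 170 ; need 100 more.
Vendor F at 220: take 100 of its 950 ; requirement met.
Cost = 950×90 + 500×100 + 600×150 + 450×170 + 100×220 = 324000.

324000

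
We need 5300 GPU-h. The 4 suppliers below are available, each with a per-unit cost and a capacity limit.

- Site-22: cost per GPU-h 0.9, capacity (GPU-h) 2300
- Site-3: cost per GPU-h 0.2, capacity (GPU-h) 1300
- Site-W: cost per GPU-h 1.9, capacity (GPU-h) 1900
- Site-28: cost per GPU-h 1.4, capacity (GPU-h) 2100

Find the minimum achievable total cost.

Cheapest first:
Site-3 at 0.2: take all 1300 GPU-h ; 4000 still needed.
Site-22 at 0.9: take all 2300 GPU-h ; 1700 still needed.
Take 1700 from Site-28 at 1.4 to finish.
Site-W: unused.
Cost = 1300×0.2 + 2300×0.9 + 1700×1.4 = 4710.

4710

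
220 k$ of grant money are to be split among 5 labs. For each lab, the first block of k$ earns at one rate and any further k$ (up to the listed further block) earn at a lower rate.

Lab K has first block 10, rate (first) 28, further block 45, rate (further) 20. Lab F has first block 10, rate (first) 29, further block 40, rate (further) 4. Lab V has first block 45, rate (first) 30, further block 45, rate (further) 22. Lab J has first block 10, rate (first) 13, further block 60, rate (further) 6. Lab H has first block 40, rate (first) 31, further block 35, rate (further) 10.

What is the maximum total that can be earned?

5330

Treat each block as its own option and order by rate: Lab H/first 31 > Lab V/first 30 > Lab F/first 29 > Lab K/first 28 > Lab V/second 22 > Lab K/second 20 > Lab J/first 13 > Lab H/second 10 > Lab J/second 6 > Lab F/second 4.
Fill Lab H first block (40 at 31) ; 180 left.
Lab V first at 30: fill all 45 ; 135 left.
Lab F first at 29: fill all 10 ; 125 left.
Lab K/first (28): +10 ; 115 left.
Lab V second at 22: fill all 45 ; 70 left.
Lab K/second (20): +45 ; 25 left.
Fill Lab J first block (10 at 13) ; 15 left.
Lab H second at 10: only 15 left, fill 15.
Total = 31×40 + 30×45 + 29×10 + 28×10 + 22×45 + 20×45 + 13×10 + 10×15 = 5330.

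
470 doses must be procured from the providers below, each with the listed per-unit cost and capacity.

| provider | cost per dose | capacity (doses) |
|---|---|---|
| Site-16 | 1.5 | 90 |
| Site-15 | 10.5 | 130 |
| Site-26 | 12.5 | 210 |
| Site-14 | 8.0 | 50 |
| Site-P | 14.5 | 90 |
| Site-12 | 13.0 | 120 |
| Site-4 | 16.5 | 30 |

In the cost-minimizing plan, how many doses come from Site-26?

Cheapest first:
Site-16 (1.5): use full 90 ; 380 doses to go.
Site-14 (8.0): use full 50 ; 330 doses to go.
Take 130 from Site-15 at 10.5 ; need 200 more.
Site-26 (12.5): take the remaining 200 ; done.
Site-12, Site-P, Site-4: unused.

200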